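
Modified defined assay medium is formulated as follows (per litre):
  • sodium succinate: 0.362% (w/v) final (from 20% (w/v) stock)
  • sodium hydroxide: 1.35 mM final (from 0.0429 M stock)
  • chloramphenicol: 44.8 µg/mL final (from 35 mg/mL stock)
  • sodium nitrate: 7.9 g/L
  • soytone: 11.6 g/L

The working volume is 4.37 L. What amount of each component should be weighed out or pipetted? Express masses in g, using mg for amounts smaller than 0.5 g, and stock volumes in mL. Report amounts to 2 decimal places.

sodium succinate 79.10 mL; sodium hydroxide 137.52 mL; chloramphenicol 5.59 mL; sodium nitrate 34.52 g; soytone 50.69 g

Scale factor relative to 1 L: 4.37.
sodium succinate: C1V1 = C2V2 → 0.362% ÷ 20% × 4370 mL = 79.10 mL
sodium hydroxide: dilute stock: 1.35 mM × 4370 mL ÷ 42.9 mM = 137.52 mL
chloramphenicol: C1V1 = C2V2 → 44.8 µg/mL × 4370 mL ÷ 35000 µg/mL = 5.59 mL
sodium nitrate: 7.9 g/L × 4.37 L = 34.52 g
soytone: 11.6 g/L × 4.37 L = 50.69 g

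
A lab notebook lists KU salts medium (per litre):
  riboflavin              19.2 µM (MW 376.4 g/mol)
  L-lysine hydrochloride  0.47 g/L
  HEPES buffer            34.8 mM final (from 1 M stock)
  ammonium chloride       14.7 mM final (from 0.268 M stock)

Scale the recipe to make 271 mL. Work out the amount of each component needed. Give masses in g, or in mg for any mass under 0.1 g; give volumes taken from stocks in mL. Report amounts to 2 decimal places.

riboflavin 1.96 mg; L-lysine hydrochloride 0.13 g; HEPES buffer 9.43 mL; ammonium chloride 14.86 mL

Scale factor relative to 1 L: 0.271.
riboflavin: 19.2 µmol/L × 376.4 g/mol × 0.271 L ÷ 1000 = 1.96 mg
L-lysine hydrochloride: 0.47 g/L × 0.271 L = 0.13 g
HEPES buffer: dilute stock: 34.8 mM × 271 mL ÷ 1000 mM = 9.43 mL
ammonium chloride: V = C2·V2/C1 = 14.7 mM × 271 mL ÷ 268 mM = 14.86 mL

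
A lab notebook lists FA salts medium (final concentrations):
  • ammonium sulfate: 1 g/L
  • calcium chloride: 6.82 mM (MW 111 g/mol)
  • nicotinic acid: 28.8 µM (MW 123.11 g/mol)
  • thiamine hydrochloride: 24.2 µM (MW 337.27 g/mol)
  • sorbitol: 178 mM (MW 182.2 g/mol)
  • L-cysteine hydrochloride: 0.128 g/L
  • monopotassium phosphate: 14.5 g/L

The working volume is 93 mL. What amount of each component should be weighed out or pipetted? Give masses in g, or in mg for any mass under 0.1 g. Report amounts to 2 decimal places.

Target volume = 93 mL = 0.093 L.
ammonium sulfate: 1 g/L × 0.093 L = 0.093 g = 93.00 mg
calcium chloride: 6.82 mmol/L × 111 mg/mmol × 0.093 L = 70.40 mg
nicotinic acid: 28.8 µmol/L × 123.11 g/mol × 0.093 L ÷ 1000 = 0.33 mg
thiamine hydrochloride: 24.2 µmol/L × 337.27 g/mol × 0.093 L ÷ 1000 = 0.76 mg
sorbitol: 178 mmol/L × 182.2 g/mol × 0.093 L ÷ 1000 = 3.02 g
L-cysteine hydrochloride: 0.128 g/L × 0.093 L = 0.011904 g = 11.90 mg
monopotassium phosphate: 14.5 g/L × 0.093 L = 1.35 g

ammonium sulfate 93.00 mg; calcium chloride 70.40 mg; nicotinic acid 0.33 mg; thiamine hydrochloride 0.76 mg; sorbitol 3.02 g; L-cysteine hydrochloride 11.90 mg; monopotassium phosphate 1.35 g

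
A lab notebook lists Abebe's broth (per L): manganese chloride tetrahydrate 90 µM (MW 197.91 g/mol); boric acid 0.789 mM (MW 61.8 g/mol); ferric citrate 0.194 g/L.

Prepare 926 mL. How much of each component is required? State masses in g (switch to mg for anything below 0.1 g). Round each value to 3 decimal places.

Target volume = 926 mL = 0.926 L.
manganese chloride tetrahydrate: 90 µmol/L × 197.91 g/mol × 0.926 L ÷ 1000 = 16.494 mg
boric acid: 0.789 mmol/L × 61.8 mg/mmol × 0.926 L = 45.152 mg
ferric citrate: 0.194 g/L × 0.926 L = 0.180 g

manganese chloride tetrahydrate 16.494 mg; boric acid 45.152 mg; ferric citrate 0.180 g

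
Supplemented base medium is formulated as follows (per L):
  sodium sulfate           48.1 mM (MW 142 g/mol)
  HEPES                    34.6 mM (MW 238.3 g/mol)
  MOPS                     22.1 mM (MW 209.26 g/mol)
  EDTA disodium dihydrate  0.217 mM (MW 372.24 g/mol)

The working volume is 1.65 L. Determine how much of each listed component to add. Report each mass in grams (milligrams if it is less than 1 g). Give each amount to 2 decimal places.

sodium sulfate 11.27 g; HEPES 13.60 g; MOPS 7.63 g; EDTA disodium dihydrate 133.28 mg

Scale factor relative to 1 L: 1.65.
sodium sulfate: 48.1 mmol/L × 142 g/mol × 1.65 L ÷ 1000 = 11.27 g
HEPES: 34.6 mmol/L × 238.3 g/mol × 1.65 L ÷ 1000 = 13.60 g
MOPS: 22.1 mmol/L × 209.26 g/mol × 1.65 L ÷ 1000 = 7.63 g
EDTA disodium dihydrate: 0.217 mmol/L × 372.24 mg/mmol × 1.65 L = 133.28 mg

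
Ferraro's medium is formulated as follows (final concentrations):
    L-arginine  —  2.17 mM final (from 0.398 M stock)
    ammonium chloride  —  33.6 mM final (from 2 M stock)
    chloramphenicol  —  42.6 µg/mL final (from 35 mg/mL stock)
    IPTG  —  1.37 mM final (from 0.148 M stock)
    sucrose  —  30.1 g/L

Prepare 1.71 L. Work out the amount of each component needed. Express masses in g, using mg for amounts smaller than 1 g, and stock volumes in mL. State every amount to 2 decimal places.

Scale factor relative to 1 L: 1.71.
L-arginine: dilute stock: 2.17 mM × 1710 mL ÷ 398 mM = 9.32 mL
ammonium chloride: V = C2·V2/C1 = 33.6 mM × 1710 mL ÷ 2000 mM = 28.73 mL
chloramphenicol: dilute stock: 42.6 µg/mL × 1710 mL ÷ 35000 µg/mL = 2.08 mL
IPTG: V = C2·V2/C1 = 1.37 mM × 1710 mL ÷ 148 mM = 15.83 mL
sucrose: 30.1 g/L × 1.71 L = 51.47 g

L-arginine 9.32 mL; ammonium chloride 28.73 mL; chloramphenicol 2.08 mL; IPTG 15.83 mL; sucrose 51.47 g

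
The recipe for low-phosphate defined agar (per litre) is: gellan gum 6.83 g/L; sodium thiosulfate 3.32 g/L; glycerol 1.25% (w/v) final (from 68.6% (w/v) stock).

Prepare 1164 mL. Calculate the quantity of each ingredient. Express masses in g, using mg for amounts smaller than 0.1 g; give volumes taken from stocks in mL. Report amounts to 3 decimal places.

Working volume: 1164 mL = 1.164 L.
gellan gum: 6.83 g/L × 1.164 L = 7.950 g
sodium thiosulfate: 3.32 g/L × 1.164 L = 3.864 g
glycerol: dilute stock: 1.25% ÷ 68.6% × 1164 mL = 21.210 mL

gellan gum 7.950 g; sodium thiosulfate 3.864 g; glycerol 21.210 mL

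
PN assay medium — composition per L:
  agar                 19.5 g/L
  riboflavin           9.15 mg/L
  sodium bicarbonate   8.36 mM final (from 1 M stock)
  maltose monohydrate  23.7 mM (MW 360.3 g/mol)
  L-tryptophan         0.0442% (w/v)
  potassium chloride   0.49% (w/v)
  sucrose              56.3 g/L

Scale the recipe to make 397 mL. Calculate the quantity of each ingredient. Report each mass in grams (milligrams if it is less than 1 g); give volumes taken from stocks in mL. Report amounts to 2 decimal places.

Target volume = 397 mL = 0.397 L.
agar: 19.5 g/L × 0.397 L = 7.74 g
riboflavin: 9.15 mg/L × 0.397 L = 3.63 mg
sodium bicarbonate: dilute stock: 8.36 mM × 397 mL ÷ 1000 mM = 3.32 mL
maltose monohydrate: 23.7 mmol/L × 360.3 g/mol × 0.397 L ÷ 1000 = 3.39 g
L-tryptophan: 0.0442 g per 100 mL × 397 mL ÷ 100 = 0.175474 g = 175.47 mg
potassium chloride: 0.49% w/v = 4.9 g/L → 4.9 × 0.397 L = 1.95 g
sucrose: 56.3 g/L × 0.397 L = 22.35 g

agar 7.74 g; riboflavin 3.63 mg; sodium bicarbonate 3.32 mL; maltose monohydrate 3.39 g; L-tryptophan 175.47 mg; potassium chloride 1.95 g; sucrose 22.35 g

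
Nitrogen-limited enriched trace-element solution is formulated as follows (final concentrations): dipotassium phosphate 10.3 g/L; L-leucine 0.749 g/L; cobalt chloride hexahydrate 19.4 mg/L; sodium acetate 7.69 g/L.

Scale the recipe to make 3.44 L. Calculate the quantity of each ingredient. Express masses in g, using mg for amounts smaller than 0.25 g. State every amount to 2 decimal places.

Scale factor relative to 1 L: 3.44.
dipotassium phosphate: 10.3 g/L × 3.44 L = 35.43 g
L-leucine: 0.749 g/L × 3.44 L = 2.58 g
cobalt chloride hexahydrate: 19.4 mg/L × 3.44 L = 66.74 mg
sodium acetate: 7.69 g/L × 3.44 L = 26.45 g

dipotassium phosphate 35.43 g; L-leucine 2.58 g; cobalt chloride hexahydrate 66.74 mg; sodium acetate 26.45 g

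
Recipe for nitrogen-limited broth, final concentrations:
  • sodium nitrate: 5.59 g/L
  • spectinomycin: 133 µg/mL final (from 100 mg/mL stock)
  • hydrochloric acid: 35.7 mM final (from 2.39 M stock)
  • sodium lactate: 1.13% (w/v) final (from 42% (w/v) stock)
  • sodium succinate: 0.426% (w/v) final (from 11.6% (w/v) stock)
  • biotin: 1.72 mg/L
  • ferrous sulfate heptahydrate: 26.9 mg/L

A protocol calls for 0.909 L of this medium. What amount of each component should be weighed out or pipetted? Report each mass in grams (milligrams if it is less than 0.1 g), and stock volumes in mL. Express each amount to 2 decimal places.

Working volume: 0.909 L.
sodium nitrate: 5.59 g/L × 0.909 L = 5.08 g
spectinomycin: C1V1 = C2V2 → 133 µg/mL × 909 mL ÷ 100000 µg/mL = 1.21 mL
hydrochloric acid: C1V1 = C2V2 → 35.7 mM × 909 mL ÷ 2390 mM = 13.58 mL
sodium lactate: dilute stock: 1.13% ÷ 42% × 909 mL = 24.46 mL
sodium succinate: C1V1 = C2V2 → 0.426% ÷ 11.6% × 909 mL = 33.38 mL
biotin: 1.72 mg/L × 0.909 L = 1.56 mg
ferrous sulfate heptahydrate: 26.9 mg/L × 0.909 L = 24.45 mg

sodium nitrate 5.08 g; spectinomycin 1.21 mL; hydrochloric acid 13.58 mL; sodium lactate 24.46 mL; sodium succinate 33.38 mL; biotin 1.56 mg; ferrous sulfate heptahydrate 24.45 mg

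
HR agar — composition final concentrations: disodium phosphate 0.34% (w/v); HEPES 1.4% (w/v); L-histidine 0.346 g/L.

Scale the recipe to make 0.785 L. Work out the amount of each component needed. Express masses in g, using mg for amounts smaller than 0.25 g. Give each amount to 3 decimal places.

disodium phosphate 2.669 g; HEPES 10.990 g; L-histidine 0.272 g

Working volume: 0.785 L.
disodium phosphate: 0.34% w/v = 3.4 g/L → 3.4 × 0.785 L = 2.669 g
HEPES: 1.4% w/v = 14 g/L → 14 × 0.785 L = 10.990 g
L-histidine: 0.346 g/L × 0.785 L = 0.272 g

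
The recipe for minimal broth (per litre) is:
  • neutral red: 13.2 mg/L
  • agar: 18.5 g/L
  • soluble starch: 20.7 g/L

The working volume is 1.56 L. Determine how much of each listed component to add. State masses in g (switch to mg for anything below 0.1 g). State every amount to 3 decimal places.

neutral red 20.592 mg; agar 28.860 g; soluble starch 32.292 g

Working volume: 1.56 L.
neutral red: 13.2 mg/L × 1.56 L = 20.592 mg
agar: 18.5 g/L × 1.56 L = 28.860 g
soluble starch: 20.7 g/L × 1.56 L = 32.292 g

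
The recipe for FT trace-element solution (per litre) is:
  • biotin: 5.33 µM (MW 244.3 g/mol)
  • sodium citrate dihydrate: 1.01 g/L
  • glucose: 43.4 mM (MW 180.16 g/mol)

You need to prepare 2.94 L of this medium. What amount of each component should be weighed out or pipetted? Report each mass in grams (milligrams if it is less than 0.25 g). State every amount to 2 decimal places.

Working volume: 2.94 L.
biotin: 5.33 µmol/L × 244.3 g/mol × 2.94 L ÷ 1000 = 3.83 mg
sodium citrate dihydrate: 1.01 g/L × 2.94 L = 2.97 g
glucose: 43.4 mmol/L × 180.16 g/mol × 2.94 L ÷ 1000 = 22.99 g

biotin 3.83 mg; sodium citrate dihydrate 2.97 g; glucose 22.99 g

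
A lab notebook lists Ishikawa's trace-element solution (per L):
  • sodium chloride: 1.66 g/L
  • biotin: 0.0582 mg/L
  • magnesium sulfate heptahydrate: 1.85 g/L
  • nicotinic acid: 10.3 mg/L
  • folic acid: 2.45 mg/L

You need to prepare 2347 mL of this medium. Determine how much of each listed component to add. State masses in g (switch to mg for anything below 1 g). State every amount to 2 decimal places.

Target volume = 2347 mL = 2.347 L.
sodium chloride: 1.66 g/L × 2.347 L = 3.90 g
biotin: 0.0582 mg/L × 2.347 L = 0.14 mg
magnesium sulfate heptahydrate: 1.85 g/L × 2.347 L = 4.34 g
nicotinic acid: 10.3 mg/L × 2.347 L = 24.17 mg
folic acid: 2.45 mg/L × 2.347 L = 5.75 mg

sodium chloride 3.90 g; biotin 0.14 mg; magnesium sulfate heptahydrate 4.34 g; nicotinic acid 24.17 mg; folic acid 5.75 mg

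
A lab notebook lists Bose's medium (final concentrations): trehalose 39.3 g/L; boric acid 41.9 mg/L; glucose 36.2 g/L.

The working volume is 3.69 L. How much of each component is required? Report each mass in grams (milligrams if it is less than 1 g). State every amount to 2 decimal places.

trehalose 145.02 g; boric acid 154.61 mg; glucose 133.58 g

Scale factor relative to 1 L: 3.69.
trehalose: 39.3 g/L × 3.69 L = 145.02 g
boric acid: 41.9 mg/L × 3.69 L = 154.61 mg
glucose: 36.2 g/L × 3.69 L = 133.58 g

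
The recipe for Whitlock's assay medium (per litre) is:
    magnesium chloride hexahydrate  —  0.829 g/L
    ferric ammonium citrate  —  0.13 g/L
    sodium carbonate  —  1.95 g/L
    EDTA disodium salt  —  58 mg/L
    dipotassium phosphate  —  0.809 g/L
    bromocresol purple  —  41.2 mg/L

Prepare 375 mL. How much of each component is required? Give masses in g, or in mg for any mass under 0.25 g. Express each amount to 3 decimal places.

Working volume: 375 mL = 0.375 L.
magnesium chloride hexahydrate: 0.829 g/L × 0.375 L = 0.311 g
ferric ammonium citrate: 0.13 g/L × 0.375 L = 0.04875 g = 48.750 mg
sodium carbonate: 1.95 g/L × 0.375 L = 0.731 g
EDTA disodium salt: 58 mg/L × 0.375 L = 21.750 mg
dipotassium phosphate: 0.809 g/L × 0.375 L = 0.303 g
bromocresol purple: 41.2 mg/L × 0.375 L = 15.450 mg

magnesium chloride hexahydrate 0.311 g; ferric ammonium citrate 48.750 mg; sodium carbonate 0.731 g; EDTA disodium salt 21.750 mg; dipotassium phosphate 0.303 g; bromocresol purple 15.450 mg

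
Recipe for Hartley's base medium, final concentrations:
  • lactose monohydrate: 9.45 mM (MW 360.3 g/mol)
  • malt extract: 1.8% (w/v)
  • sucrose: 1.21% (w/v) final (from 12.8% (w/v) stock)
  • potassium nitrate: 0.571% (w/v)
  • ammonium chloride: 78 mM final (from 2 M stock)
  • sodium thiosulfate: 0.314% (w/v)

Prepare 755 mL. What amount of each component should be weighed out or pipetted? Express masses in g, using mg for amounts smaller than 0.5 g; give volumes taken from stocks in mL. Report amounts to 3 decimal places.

Target volume = 755 mL = 0.755 L.
lactose monohydrate: 9.45 mmol/L × 360.3 g/mol × 0.755 L ÷ 1000 = 2.571 g
malt extract: 1.8 g per 100 mL × 755 mL ÷ 100 = 13.590 g
sucrose: dilute stock: 1.21% ÷ 12.8% × 755 mL = 71.371 mL
potassium nitrate: 0.571% w/v = 5.71 g/L → 5.71 × 0.755 L = 4.311 g
ammonium chloride: dilute stock: 78 mM × 755 mL ÷ 2000 mM = 29.445 mL
sodium thiosulfate: 0.314% w/v = 3.14 g/L → 3.14 × 0.755 L = 2.371 g

lactose monohydrate 2.571 g; malt extract 13.590 g; sucrose 71.371 mL; potassium nitrate 4.311 g; ammonium chloride 29.445 mL; sodium thiosulfate 2.371 g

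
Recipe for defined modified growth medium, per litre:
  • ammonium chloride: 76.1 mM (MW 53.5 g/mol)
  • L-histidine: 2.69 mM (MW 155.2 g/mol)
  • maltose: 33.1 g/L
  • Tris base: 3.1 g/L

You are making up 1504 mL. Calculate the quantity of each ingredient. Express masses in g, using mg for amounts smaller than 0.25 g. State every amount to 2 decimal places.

ammonium chloride 6.12 g; L-histidine 0.63 g; maltose 49.78 g; Tris base 4.66 g

Target volume = 1504 mL = 1.504 L.
ammonium chloride: 76.1 mmol/L × 53.5 g/mol × 1.504 L ÷ 1000 = 6.12 g
L-histidine: 2.69 mmol/L × 155.2 g/mol × 1.504 L ÷ 1000 = 0.63 g
maltose: 33.1 g/L × 1.504 L = 49.78 g
Tris base: 3.1 g/L × 1.504 L = 4.66 g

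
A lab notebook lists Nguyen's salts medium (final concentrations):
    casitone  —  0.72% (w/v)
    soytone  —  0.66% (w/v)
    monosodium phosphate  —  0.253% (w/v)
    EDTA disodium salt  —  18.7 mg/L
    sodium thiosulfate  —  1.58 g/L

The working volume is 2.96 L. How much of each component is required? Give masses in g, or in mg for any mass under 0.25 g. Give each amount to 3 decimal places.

Working volume: 2.96 L.
casitone: 0.72 g per 100 mL × 2960 mL ÷ 100 = 21.312 g
soytone: 0.66 g per 100 mL × 2960 mL ÷ 100 = 19.536 g
monosodium phosphate: 0.253% w/v = 2.53 g/L → 2.53 × 2.96 L = 7.489 g
EDTA disodium salt: 18.7 mg/L × 2.96 L = 55.352 mg
sodium thiosulfate: 1.58 g/L × 2.96 L = 4.677 g

casitone 21.312 g; soytone 19.536 g; monosodium phosphate 7.489 g; EDTA disodium salt 55.352 mg; sodium thiosulfate 4.677 g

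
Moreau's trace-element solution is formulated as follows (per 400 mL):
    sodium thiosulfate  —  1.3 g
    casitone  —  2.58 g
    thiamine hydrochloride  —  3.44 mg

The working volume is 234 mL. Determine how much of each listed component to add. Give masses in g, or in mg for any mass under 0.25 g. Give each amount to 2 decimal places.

sodium thiosulfate 0.76 g; casitone 1.51 g; thiamine hydrochloride 2.01 mg

Ratio of target to recipe volume: 234 / 400 = 0.585.
sodium thiosulfate: 1.3 g × (234 mL / 400 mL) = 0.76 g
casitone: 2.58 g × (234 mL / 400 mL) = 1.51 g
thiamine hydrochloride: 3.44 mg × (234 mL / 400 mL) = 2.01 mg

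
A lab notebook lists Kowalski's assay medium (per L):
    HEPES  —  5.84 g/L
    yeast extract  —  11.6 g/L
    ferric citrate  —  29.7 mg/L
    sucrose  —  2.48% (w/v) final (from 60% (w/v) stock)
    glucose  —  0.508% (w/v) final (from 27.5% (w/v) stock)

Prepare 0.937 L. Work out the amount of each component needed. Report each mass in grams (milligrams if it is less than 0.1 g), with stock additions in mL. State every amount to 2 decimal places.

HEPES 5.47 g; yeast extract 10.87 g; ferric citrate 27.83 mg; sucrose 38.73 mL; glucose 17.31 mL

Working volume: 0.937 L.
HEPES: 5.84 g/L × 0.937 L = 5.47 g
yeast extract: 11.6 g/L × 0.937 L = 10.87 g
ferric citrate: 29.7 mg/L × 0.937 L = 27.83 mg
sucrose: V = C2·V2/C1 = 2.48% ÷ 60% × 937 mL = 38.73 mL
glucose: V = C2·V2/C1 = 0.508% ÷ 27.5% × 937 mL = 17.31 mL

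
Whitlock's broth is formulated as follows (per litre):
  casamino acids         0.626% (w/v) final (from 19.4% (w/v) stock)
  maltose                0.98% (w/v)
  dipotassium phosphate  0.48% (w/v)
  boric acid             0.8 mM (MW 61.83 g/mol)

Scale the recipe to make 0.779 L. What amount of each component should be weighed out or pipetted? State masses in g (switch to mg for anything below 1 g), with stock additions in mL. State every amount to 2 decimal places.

Working volume: 0.779 L.
casamino acids: dilute stock: 0.626% ÷ 19.4% × 779 mL = 25.14 mL
maltose: 0.98% w/v = 9.8 g/L → 9.8 × 0.779 L = 7.63 g
dipotassium phosphate: 0.48 g per 100 mL × 779 mL ÷ 100 = 3.74 g
boric acid: 0.8 mmol/L × 61.83 mg/mmol × 0.779 L = 38.53 mg

casamino acids 25.14 mL; maltose 7.63 g; dipotassium phosphate 3.74 g; boric acid 38.53 mg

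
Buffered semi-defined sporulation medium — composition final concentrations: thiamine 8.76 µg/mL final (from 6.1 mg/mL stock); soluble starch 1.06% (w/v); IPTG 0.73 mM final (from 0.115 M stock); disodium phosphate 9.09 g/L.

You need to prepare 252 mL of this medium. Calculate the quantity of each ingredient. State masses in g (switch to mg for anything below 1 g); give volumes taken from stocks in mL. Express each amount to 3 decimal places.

thiamine 0.362 mL; soluble starch 2.671 g; IPTG 1.600 mL; disodium phosphate 2.291 g

Working volume: 252 mL = 0.252 L.
thiamine: dilute stock: 8.76 µg/mL × 252 mL ÷ 6100 µg/mL = 0.362 mL
soluble starch: 1.06% w/v = 10.6 g/L → 10.6 × 0.252 L = 2.671 g
IPTG: C1V1 = C2V2 → 0.73 mM × 252 mL ÷ 115 mM = 1.600 mL
disodium phosphate: 9.09 g/L × 0.252 L = 2.291 g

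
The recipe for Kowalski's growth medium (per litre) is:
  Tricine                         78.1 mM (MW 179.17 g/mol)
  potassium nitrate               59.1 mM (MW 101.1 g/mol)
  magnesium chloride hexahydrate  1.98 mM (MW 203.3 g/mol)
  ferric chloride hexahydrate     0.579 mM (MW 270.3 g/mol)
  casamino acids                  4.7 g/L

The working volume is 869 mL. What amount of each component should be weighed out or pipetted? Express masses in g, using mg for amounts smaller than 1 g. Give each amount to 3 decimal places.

Target volume = 869 mL = 0.869 L.
Tricine: 78.1 mmol/L × 179.17 g/mol × 0.869 L ÷ 1000 = 12.160 g
potassium nitrate: 59.1 mmol/L × 101.1 g/mol × 0.869 L ÷ 1000 = 5.192 g
magnesium chloride hexahydrate: 1.98 mmol/L × 203.3 mg/mmol × 0.869 L = 349.802 mg
ferric chloride hexahydrate: 0.579 mmol/L × 270.3 mg/mmol × 0.869 L = 136.002 mg
casamino acids: 4.7 g/L × 0.869 L = 4.084 g

Tricine 12.160 g; potassium nitrate 5.192 g; magnesium chloride hexahydrate 349.802 mg; ferric chloride hexahydrate 136.002 mg; casamino acids 4.084 g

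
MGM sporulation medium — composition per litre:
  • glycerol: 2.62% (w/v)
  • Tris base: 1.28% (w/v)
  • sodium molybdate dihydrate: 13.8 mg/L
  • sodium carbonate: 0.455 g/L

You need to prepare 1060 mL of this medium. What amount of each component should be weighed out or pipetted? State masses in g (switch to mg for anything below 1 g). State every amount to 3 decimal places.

Scale factor relative to 1 L: 1.06.
glycerol: 2.62 g per 100 mL × 1060 mL ÷ 100 = 27.772 g
Tris base: 1.28% w/v = 12.8 g/L → 12.8 × 1.06 L = 13.568 g
sodium molybdate dihydrate: 13.8 mg/L × 1.06 L = 14.628 mg
sodium carbonate: 0.455 g/L × 1.06 L = 0.4823 g = 482.300 mg

glycerol 27.772 g; Tris base 13.568 g; sodium molybdate dihydrate 14.628 mg; sodium carbonate 482.300 mg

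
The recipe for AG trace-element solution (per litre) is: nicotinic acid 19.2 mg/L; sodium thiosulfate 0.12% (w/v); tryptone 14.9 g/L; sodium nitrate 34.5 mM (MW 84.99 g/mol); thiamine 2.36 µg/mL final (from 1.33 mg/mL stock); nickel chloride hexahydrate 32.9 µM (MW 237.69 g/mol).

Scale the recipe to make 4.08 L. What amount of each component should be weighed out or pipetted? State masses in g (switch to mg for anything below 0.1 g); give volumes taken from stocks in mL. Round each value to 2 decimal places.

Scale factor relative to 1 L: 4.08.
nicotinic acid: 19.2 mg/L × 4.08 L = 78.34 mg
sodium thiosulfate: 0.12% w/v = 1.2 g/L → 1.2 × 4.08 L = 4.90 g
tryptone: 14.9 g/L × 4.08 L = 60.79 g
sodium nitrate: 34.5 mmol/L × 84.99 g/mol × 4.08 L ÷ 1000 = 11.96 g
thiamine: C1V1 = C2V2 → 2.36 µg/mL × 4080 mL ÷ 1330 µg/mL = 7.24 mL
nickel chloride hexahydrate: 32.9 µmol/L × 237.69 g/mol × 4.08 L ÷ 1000 = 31.91 mg

nicotinic acid 78.34 mg; sodium thiosulfate 4.90 g; tryptone 60.79 g; sodium nitrate 11.96 g; thiamine 7.24 mL; nickel chloride hexahydrate 31.91 mg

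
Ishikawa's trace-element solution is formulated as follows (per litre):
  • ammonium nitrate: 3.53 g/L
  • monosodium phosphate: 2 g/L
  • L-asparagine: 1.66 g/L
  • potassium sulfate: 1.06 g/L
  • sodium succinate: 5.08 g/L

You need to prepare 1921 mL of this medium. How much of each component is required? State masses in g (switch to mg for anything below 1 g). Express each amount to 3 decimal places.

ammonium nitrate 6.781 g; monosodium phosphate 3.842 g; L-asparagine 3.189 g; potassium sulfate 2.036 g; sodium succinate 9.759 g

Target volume = 1921 mL = 1.921 L.
ammonium nitrate: 3.53 g/L × 1.921 L = 6.781 g
monosodium phosphate: 2 g/L × 1.921 L = 3.842 g
L-asparagine: 1.66 g/L × 1.921 L = 3.189 g
potassium sulfate: 1.06 g/L × 1.921 L = 2.036 g
sodium succinate: 5.08 g/L × 1.921 L = 9.759 g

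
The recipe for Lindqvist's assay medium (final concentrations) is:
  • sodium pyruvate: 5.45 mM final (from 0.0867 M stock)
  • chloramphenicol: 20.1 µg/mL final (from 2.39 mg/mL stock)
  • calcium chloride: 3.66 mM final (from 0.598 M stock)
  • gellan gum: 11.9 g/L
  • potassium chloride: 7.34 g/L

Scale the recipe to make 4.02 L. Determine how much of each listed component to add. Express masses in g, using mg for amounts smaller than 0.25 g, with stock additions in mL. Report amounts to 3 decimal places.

Working volume: 4.02 L.
sodium pyruvate: C1V1 = C2V2 → 5.45 mM × 4020 mL ÷ 86.7 mM = 252.699 mL
chloramphenicol: C1V1 = C2V2 → 20.1 µg/mL × 4020 mL ÷ 2390 µg/mL = 33.808 mL
calcium chloride: V = C2·V2/C1 = 3.66 mM × 4020 mL ÷ 598 mM = 24.604 mL
gellan gum: 11.9 g/L × 4.02 L = 47.838 g
potassium chloride: 7.34 g/L × 4.02 L = 29.507 g

sodium pyruvate 252.699 mL; chloramphenicol 33.808 mL; calcium chloride 24.604 mL; gellan gum 47.838 g; potassium chloride 29.507 g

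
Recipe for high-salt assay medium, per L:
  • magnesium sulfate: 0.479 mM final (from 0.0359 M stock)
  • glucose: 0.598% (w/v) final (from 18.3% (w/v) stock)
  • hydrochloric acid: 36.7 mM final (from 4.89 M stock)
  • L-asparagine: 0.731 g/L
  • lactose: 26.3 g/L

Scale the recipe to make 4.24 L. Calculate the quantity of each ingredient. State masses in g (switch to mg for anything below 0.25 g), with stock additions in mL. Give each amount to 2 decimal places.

Scale factor relative to 1 L: 4.24.
magnesium sulfate: V = C2·V2/C1 = 0.479 mM × 4240 mL ÷ 35.9 mM = 56.57 mL
glucose: dilute stock: 0.598% ÷ 18.3% × 4240 mL = 138.55 mL
hydrochloric acid: dilute stock: 36.7 mM × 4240 mL ÷ 4890 mM = 31.82 mL
L-asparagine: 0.731 g/L × 4.24 L = 3.10 g
lactose: 26.3 g/L × 4.24 L = 111.51 g

magnesium sulfate 56.57 mL; glucose 138.55 mL; hydrochloric acid 31.82 mL; L-asparagine 3.10 g; lactose 111.51 g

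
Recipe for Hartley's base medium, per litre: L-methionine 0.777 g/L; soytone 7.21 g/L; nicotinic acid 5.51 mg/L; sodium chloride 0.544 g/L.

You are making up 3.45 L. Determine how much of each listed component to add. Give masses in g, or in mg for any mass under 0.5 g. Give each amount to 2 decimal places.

L-methionine 2.68 g; soytone 24.87 g; nicotinic acid 19.01 mg; sodium chloride 1.88 g

Working volume: 3.45 L.
L-methionine: 0.777 g/L × 3.45 L = 2.68 g
soytone: 7.21 g/L × 3.45 L = 24.87 g
nicotinic acid: 5.51 mg/L × 3.45 L = 19.01 mg
sodium chloride: 0.544 g/L × 3.45 L = 1.88 g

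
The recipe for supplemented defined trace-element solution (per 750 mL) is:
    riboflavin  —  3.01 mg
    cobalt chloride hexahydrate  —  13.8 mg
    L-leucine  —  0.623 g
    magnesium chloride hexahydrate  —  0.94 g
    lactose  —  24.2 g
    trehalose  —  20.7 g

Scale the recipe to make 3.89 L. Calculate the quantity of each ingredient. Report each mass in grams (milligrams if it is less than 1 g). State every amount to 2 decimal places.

Ratio of target to recipe volume: 3890 / 750 = 5.18667.
riboflavin: 3.01 mg × (3890 mL / 750 mL) = 15.61 mg
cobalt chloride hexahydrate: 13.8 mg × (3890 mL / 750 mL) = 71.58 mg
L-leucine: 0.623 g × (3890 mL / 750 mL) = 3.23 g
magnesium chloride hexahydrate: 0.94 g × (3890 mL / 750 mL) = 4.88 g
lactose: 24.2 g × (3890 mL / 750 mL) = 125.52 g
trehalose: 20.7 g × (3890 mL / 750 mL) = 107.36 g

riboflavin 15.61 mg; cobalt chloride hexahydrate 71.58 mg; L-leucine 3.23 g; magnesium chloride hexahydrate 4.88 g; lactose 125.52 g; trehalose 107.36 g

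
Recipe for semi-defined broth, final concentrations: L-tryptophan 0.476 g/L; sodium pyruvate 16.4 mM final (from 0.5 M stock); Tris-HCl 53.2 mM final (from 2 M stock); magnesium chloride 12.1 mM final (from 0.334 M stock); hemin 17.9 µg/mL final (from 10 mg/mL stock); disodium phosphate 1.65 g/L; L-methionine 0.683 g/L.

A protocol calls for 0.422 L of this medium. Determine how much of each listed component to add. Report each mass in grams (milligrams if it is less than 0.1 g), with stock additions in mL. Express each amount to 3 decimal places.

L-tryptophan 0.201 g; sodium pyruvate 13.842 mL; Tris-HCl 11.225 mL; magnesium chloride 15.288 mL; hemin 0.755 mL; disodium phosphate 0.696 g; L-methionine 0.288 g

Working volume: 0.422 L.
L-tryptophan: 0.476 g/L × 0.422 L = 0.201 g
sodium pyruvate: V = C2·V2/C1 = 16.4 mM × 422 mL ÷ 500 mM = 13.842 mL
Tris-HCl: C1V1 = C2V2 → 53.2 mM × 422 mL ÷ 2000 mM = 11.225 mL
magnesium chloride: dilute stock: 12.1 mM × 422 mL ÷ 334 mM = 15.288 mL
hemin: V = C2·V2/C1 = 17.9 µg/mL × 422 mL ÷ 10000 µg/mL = 0.755 mL
disodium phosphate: 1.65 g/L × 0.422 L = 0.696 g
L-methionine: 0.683 g/L × 0.422 L = 0.288 g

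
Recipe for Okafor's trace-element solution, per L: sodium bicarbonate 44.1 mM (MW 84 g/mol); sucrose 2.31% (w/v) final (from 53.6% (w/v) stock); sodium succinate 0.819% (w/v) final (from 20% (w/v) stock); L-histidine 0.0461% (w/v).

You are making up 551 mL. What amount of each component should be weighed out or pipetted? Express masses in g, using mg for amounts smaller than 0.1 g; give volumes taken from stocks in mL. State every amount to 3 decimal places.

Target volume = 551 mL = 0.551 L.
sodium bicarbonate: 44.1 mmol/L × 84 g/mol × 0.551 L ÷ 1000 = 2.041 g
sucrose: dilute stock: 2.31% ÷ 53.6% × 551 mL = 23.746 mL
sodium succinate: C1V1 = C2V2 → 0.819% ÷ 20% × 551 mL = 22.563 mL
L-histidine: 0.0461 g per 100 mL × 551 mL ÷ 100 = 0.254 g

sodium bicarbonate 2.041 g; sucrose 23.746 mL; sodium succinate 22.563 mL; L-histidine 0.254 g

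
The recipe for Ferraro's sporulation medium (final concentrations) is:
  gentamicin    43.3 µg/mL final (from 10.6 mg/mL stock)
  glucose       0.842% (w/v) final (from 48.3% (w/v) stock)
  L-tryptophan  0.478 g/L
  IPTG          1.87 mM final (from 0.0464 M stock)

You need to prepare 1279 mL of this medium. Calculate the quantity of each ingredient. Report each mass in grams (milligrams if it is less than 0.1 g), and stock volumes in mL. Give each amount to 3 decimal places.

Working volume: 1279 mL = 1.279 L.
gentamicin: C1V1 = C2V2 → 43.3 µg/mL × 1279 mL ÷ 10600 µg/mL = 5.225 mL
glucose: dilute stock: 0.842% ÷ 48.3% × 1279 mL = 22.296 mL
L-tryptophan: 0.478 g/L × 1.279 L = 0.611 g
IPTG: dilute stock: 1.87 mM × 1279 mL ÷ 46.4 mM = 51.546 mL

gentamicin 5.225 mL; glucose 22.296 mL; L-tryptophan 0.611 g; IPTG 51.546 mL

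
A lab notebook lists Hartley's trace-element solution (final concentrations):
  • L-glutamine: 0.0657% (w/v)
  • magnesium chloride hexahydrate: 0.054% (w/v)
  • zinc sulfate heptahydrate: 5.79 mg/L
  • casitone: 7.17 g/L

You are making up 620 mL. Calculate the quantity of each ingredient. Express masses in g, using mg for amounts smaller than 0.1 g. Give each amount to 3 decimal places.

Working volume: 620 mL = 0.62 L.
L-glutamine: 0.0657 g per 100 mL × 620 mL ÷ 100 = 0.407 g
magnesium chloride hexahydrate: 0.054 g per 100 mL × 620 mL ÷ 100 = 0.335 g
zinc sulfate heptahydrate: 5.79 mg/L × 0.62 L = 3.590 mg
casitone: 7.17 g/L × 0.62 L = 4.445 g

L-glutamine 0.407 g; magnesium chloride hexahydrate 0.335 g; zinc sulfate heptahydrate 3.590 mg; casitone 4.445 g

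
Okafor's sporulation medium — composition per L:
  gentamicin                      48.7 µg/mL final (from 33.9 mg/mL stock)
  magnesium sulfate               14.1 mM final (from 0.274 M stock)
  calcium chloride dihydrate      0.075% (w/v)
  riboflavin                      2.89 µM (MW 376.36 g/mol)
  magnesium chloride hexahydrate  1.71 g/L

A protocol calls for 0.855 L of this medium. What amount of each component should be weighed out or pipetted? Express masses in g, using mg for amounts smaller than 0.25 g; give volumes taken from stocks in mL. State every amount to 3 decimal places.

gentamicin 1.228 mL; magnesium sulfate 43.998 mL; calcium chloride dihydrate 0.641 g; riboflavin 0.930 mg; magnesium chloride hexahydrate 1.462 g

Scale factor relative to 1 L: 0.855.
gentamicin: V = C2·V2/C1 = 48.7 µg/mL × 855 mL ÷ 33900 µg/mL = 1.228 mL
magnesium sulfate: C1V1 = C2V2 → 14.1 mM × 855 mL ÷ 274 mM = 43.998 mL
calcium chloride dihydrate: 0.075 g per 100 mL × 855 mL ÷ 100 = 0.641 g
riboflavin: 2.89 µmol/L × 376.36 g/mol × 0.855 L ÷ 1000 = 0.930 mg
magnesium chloride hexahydrate: 1.71 g/L × 0.855 L = 1.462 g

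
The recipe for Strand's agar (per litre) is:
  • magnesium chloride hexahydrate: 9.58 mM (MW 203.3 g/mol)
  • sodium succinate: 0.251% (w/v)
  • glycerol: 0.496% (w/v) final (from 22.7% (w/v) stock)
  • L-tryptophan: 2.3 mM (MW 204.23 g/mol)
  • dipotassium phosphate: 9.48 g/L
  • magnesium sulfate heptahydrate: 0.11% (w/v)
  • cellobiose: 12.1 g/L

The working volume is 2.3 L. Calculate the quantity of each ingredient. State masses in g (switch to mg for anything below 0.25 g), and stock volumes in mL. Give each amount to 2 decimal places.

magnesium chloride hexahydrate 4.48 g; sodium succinate 5.77 g; glycerol 50.26 mL; L-tryptophan 1.08 g; dipotassium phosphate 21.80 g; magnesium sulfate heptahydrate 2.53 g; cellobiose 27.83 g

Working volume: 2.3 L.
magnesium chloride hexahydrate: 9.58 mmol/L × 203.3 g/mol × 2.3 L ÷ 1000 = 4.48 g
sodium succinate: 0.251% w/v = 2.51 g/L → 2.51 × 2.3 L = 5.77 g
glycerol: C1V1 = C2V2 → 0.496% ÷ 22.7% × 2300 mL = 50.26 mL
L-tryptophan: 2.3 mmol/L × 204.23 g/mol × 2.3 L ÷ 1000 = 1.08 g
dipotassium phosphate: 9.48 g/L × 2.3 L = 21.80 g
magnesium sulfate heptahydrate: 0.11% w/v = 1.1 g/L → 1.1 × 2.3 L = 2.53 g
cellobiose: 12.1 g/L × 2.3 L = 27.83 g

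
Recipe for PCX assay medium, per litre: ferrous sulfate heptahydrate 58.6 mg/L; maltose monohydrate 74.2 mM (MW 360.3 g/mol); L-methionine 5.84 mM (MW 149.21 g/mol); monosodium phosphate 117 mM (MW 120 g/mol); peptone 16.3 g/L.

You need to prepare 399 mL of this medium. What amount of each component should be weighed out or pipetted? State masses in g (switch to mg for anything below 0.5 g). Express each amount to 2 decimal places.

Working volume: 399 mL = 0.399 L.
ferrous sulfate heptahydrate: 58.6 mg/L × 0.399 L = 23.38 mg
maltose monohydrate: 74.2 mmol/L × 360.3 g/mol × 0.399 L ÷ 1000 = 10.67 g
L-methionine: 5.84 mmol/L × 149.21 mg/mmol × 0.399 L = 347.68 mg
monosodium phosphate: 117 mmol/L × 120 g/mol × 0.399 L ÷ 1000 = 5.60 g
peptone: 16.3 g/L × 0.399 L = 6.50 g

ferrous sulfate heptahydrate 23.38 mg; maltose monohydrate 10.67 g; L-methionine 347.68 mg; monosodium phosphate 5.60 g; peptone 6.50 g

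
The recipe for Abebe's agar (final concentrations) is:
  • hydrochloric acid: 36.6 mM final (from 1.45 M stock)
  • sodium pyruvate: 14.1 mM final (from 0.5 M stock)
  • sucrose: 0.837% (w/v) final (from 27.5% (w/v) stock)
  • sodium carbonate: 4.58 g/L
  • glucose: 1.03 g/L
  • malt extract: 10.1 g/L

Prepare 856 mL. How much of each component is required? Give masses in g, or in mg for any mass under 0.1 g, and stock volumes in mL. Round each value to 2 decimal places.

hydrochloric acid 21.61 mL; sodium pyruvate 24.14 mL; sucrose 26.05 mL; sodium carbonate 3.92 g; glucose 0.88 g; malt extract 8.65 g

Target volume = 856 mL = 0.856 L.
hydrochloric acid: dilute stock: 36.6 mM × 856 mL ÷ 1450 mM = 21.61 mL
sodium pyruvate: C1V1 = C2V2 → 14.1 mM × 856 mL ÷ 500 mM = 24.14 mL
sucrose: dilute stock: 0.837% ÷ 27.5% × 856 mL = 26.05 mL
sodium carbonate: 4.58 g/L × 0.856 L = 3.92 g
glucose: 1.03 g/L × 0.856 L = 0.88 g
malt extract: 10.1 g/L × 0.856 L = 8.65 g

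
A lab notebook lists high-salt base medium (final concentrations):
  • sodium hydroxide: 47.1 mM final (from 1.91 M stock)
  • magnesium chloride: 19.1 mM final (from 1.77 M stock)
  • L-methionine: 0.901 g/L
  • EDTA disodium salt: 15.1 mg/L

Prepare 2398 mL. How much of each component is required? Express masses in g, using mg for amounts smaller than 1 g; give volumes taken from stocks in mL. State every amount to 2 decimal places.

sodium hydroxide 59.13 mL; magnesium chloride 25.88 mL; L-methionine 2.16 g; EDTA disodium salt 36.21 mg

Working volume: 2398 mL = 2.398 L.
sodium hydroxide: V = C2·V2/C1 = 47.1 mM × 2398 mL ÷ 1910 mM = 59.13 mL
magnesium chloride: dilute stock: 19.1 mM × 2398 mL ÷ 1770 mM = 25.88 mL
L-methionine: 0.901 g/L × 2.398 L = 2.16 g
EDTA disodium salt: 15.1 mg/L × 2.398 L = 36.21 mg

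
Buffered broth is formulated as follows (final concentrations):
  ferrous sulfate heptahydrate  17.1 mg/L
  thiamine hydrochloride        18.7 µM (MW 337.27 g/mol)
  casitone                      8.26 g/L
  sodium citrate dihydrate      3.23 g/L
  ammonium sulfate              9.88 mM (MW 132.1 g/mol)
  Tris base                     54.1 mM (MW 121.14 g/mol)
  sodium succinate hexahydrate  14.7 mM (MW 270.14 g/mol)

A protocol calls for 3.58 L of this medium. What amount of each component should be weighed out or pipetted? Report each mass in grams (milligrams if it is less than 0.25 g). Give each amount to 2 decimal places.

Scale factor relative to 1 L: 3.58.
ferrous sulfate heptahydrate: 17.1 mg/L × 3.58 L = 61.22 mg
thiamine hydrochloride: 18.7 µmol/L × 337.27 g/mol × 3.58 L ÷ 1000 = 22.58 mg
casitone: 8.26 g/L × 3.58 L = 29.57 g
sodium citrate dihydrate: 3.23 g/L × 3.58 L = 11.56 g
ammonium sulfate: 9.88 mmol/L × 132.1 g/mol × 3.58 L ÷ 1000 = 4.67 g
Tris base: 54.1 mmol/L × 121.14 g/mol × 3.58 L ÷ 1000 = 23.46 g
sodium succinate hexahydrate: 14.7 mmol/L × 270.14 g/mol × 3.58 L ÷ 1000 = 14.22 g

ferrous sulfate heptahydrate 61.22 mg; thiamine hydrochloride 22.58 mg; casitone 29.57 g; sodium citrate dihydrate 11.56 g; ammonium sulfate 4.67 g; Tris base 23.46 g; sodium succinate hexahydrate 14.22 g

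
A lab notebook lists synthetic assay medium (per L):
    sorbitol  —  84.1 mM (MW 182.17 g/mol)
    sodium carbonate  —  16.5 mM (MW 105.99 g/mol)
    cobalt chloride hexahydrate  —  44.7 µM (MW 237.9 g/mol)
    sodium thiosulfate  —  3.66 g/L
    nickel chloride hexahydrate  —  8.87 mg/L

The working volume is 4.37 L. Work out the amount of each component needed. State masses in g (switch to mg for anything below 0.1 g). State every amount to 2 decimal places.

Working volume: 4.37 L.
sorbitol: 84.1 mmol/L × 182.17 g/mol × 4.37 L ÷ 1000 = 66.95 g
sodium carbonate: 16.5 mmol/L × 105.99 g/mol × 4.37 L ÷ 1000 = 7.64 g
cobalt chloride hexahydrate: 44.7 µmol/L × 237.9 g/mol × 4.37 L ÷ 1000 = 46.47 mg
sodium thiosulfate: 3.66 g/L × 4.37 L = 15.99 g
nickel chloride hexahydrate: 8.87 mg/L × 4.37 L = 38.76 mg

sorbitol 66.95 g; sodium carbonate 7.64 g; cobalt chloride hexahydrate 46.47 mg; sodium thiosulfate 15.99 g; nickel chloride hexahydrate 38.76 mg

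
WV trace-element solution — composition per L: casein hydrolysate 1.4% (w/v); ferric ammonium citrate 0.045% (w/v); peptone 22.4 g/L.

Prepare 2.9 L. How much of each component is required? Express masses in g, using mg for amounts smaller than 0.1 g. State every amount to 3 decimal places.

casein hydrolysate 40.600 g; ferric ammonium citrate 1.305 g; peptone 64.960 g

Working volume: 2.9 L.
casein hydrolysate: 1.4% w/v = 14 g/L → 14 × 2.9 L = 40.600 g
ferric ammonium citrate: 0.045 g per 100 mL × 2900 mL ÷ 100 = 1.305 g
peptone: 22.4 g/L × 2.9 L = 64.960 g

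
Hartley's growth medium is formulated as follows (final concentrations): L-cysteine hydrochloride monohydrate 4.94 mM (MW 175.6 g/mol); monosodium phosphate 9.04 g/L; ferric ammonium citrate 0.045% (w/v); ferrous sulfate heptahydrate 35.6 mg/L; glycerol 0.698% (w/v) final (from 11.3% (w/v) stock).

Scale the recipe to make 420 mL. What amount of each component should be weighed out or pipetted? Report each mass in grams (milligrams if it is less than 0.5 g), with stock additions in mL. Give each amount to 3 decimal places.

L-cysteine hydrochloride monohydrate 364.335 mg; monosodium phosphate 3.797 g; ferric ammonium citrate 189.000 mg; ferrous sulfate heptahydrate 14.952 mg; glycerol 25.943 mL

Target volume = 420 mL = 0.42 L.
L-cysteine hydrochloride monohydrate: 4.94 mmol/L × 175.6 mg/mmol × 0.42 L = 364.335 mg
monosodium phosphate: 9.04 g/L × 0.42 L = 3.797 g
ferric ammonium citrate: 0.045 g per 100 mL × 420 mL ÷ 100 = 0.189 g = 189.000 mg
ferrous sulfate heptahydrate: 35.6 mg/L × 0.42 L = 14.952 mg
glycerol: dilute stock: 0.698% ÷ 11.3% × 420 mL = 25.943 mL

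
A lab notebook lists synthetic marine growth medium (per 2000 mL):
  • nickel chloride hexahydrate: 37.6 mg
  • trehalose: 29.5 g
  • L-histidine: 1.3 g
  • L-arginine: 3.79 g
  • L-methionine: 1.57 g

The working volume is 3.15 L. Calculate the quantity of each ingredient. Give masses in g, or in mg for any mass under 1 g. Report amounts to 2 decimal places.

nickel chloride hexahydrate 59.22 mg; trehalose 46.46 g; L-histidine 2.05 g; L-arginine 5.97 g; L-methionine 2.47 g

Ratio of target to recipe volume: 3150 / 2000 = 1.575.
nickel chloride hexahydrate: 37.6 mg × (3150 mL / 2000 mL) = 59.22 mg
trehalose: 29.5 g × (3150 mL / 2000 mL) = 46.46 g
L-histidine: 1.3 g × (3150 mL / 2000 mL) = 2.05 g
L-arginine: 3.79 g × (3150 mL / 2000 mL) = 5.97 g
L-methionine: 1.57 g × (3150 mL / 2000 mL) = 2.47 g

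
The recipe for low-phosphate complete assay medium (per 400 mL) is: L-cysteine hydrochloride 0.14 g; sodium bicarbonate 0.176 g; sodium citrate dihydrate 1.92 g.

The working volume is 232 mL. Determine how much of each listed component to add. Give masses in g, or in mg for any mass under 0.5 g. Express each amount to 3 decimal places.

L-cysteine hydrochloride 81.200 mg; sodium bicarbonate 102.080 mg; sodium citrate dihydrate 1.114 g

Ratio of target to recipe volume: 232 / 400 = 0.58.
L-cysteine hydrochloride: 0.14 g × (232 mL / 400 mL) = 0.0812 g = 81.200 mg
sodium bicarbonate: 0.176 g × (232 mL / 400 mL) = 0.10208 g = 102.080 mg
sodium citrate dihydrate: 1.92 g × (232 mL / 400 mL) = 1.114 g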